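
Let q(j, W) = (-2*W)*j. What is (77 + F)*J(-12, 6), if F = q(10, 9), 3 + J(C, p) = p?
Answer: -309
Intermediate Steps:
q(j, W) = -2*W*j
J(C, p) = -3 + p
F = -180 (F = -2*9*10 = -180)
(77 + F)*J(-12, 6) = (77 - 180)*(-3 + 6) = -103*3 = -309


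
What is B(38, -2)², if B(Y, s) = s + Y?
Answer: 1296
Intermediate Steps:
B(Y, s) = Y + s
B(38, -2)² = (38 - 2)² = 36² = 1296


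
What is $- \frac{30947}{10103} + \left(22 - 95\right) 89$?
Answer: $- \frac{65670138}{10103} \approx -6500.1$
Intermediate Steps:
$- \frac{30947}{10103} + \left(22 - 95\right) 89 = \left(-30947\right) \frac{1}{10103} - 6497 = - \frac{30947}{10103} - 6497 = - \frac{65670138}{10103}$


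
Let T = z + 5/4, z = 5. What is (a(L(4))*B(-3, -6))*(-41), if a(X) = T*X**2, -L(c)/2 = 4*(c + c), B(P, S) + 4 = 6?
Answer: -2099200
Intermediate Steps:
B(P, S) = 2 (B(P, S) = -4 + 6 = 2)
L(c) = -16*c (L(c) = -8*(c + c) = -8*2*c = -16*c)
T = 25/4 (T = 5 + 5/4 = 25/4 ≈ 6.2500)
a(X) = 25*X**2/4
(a(L(4))*B(-3, -6))*(-41) = ((25*(-16*4)**2/4)*2)*(-41) = (((25/4)*(-64)**2)*2)*(-41) = (((25/4)*4096)*2)*(-41) = (25600*2)*(-41) = 51200*(-41) = -2099200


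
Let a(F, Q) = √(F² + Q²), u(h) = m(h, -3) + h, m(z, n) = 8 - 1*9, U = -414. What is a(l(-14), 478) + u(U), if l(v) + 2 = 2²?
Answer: -415 + 338*√2 ≈ 63.004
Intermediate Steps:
l(v) = 2 (l(v) = -2 + 2² = -2 + 4 = 2)
m(z, n) = -1 (m(z, n) = 8 - 9 = -1)
u(h) = -1 + h
a(l(-14), 478) + u(U) = √(2² + 478²) + (-1 - 414) = √(4 + 228484) - 415 = √228488 - 415 = 338*√2 - 415 = -415 + 338*√2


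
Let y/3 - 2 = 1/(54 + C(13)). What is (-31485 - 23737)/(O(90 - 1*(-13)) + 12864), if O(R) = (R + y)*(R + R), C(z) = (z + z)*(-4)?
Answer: -1380550/882641 ≈ -1.5641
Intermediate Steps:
C(z) = -8*z (C(z) = (2*z)*(-4) = -8*z)
y = 297/50 (y = 6 + 3/(54 - 8*13) = 6 + 3/(54 - 104) = 6 + 3/(-50) = 6 + 3*(-1/50) = 6 - 3/50 = 297/50 ≈ 5.9400)
O(R) = 2*R*(297/50 + R) (O(R) = (R + 297/50)*(R + R) = (297/50 + R)*(2*R) = 2*R*(297/50 + R))
(-31485 - 23737)/(O(90 - 1*(-13)) + 12864) = (-31485 - 23737)/((90 - 1*(-13))*(297 + 50*(90 - 1*(-13)))/25 + 12864) = -55222/((90 + 13)*(297 + 50*(90 + 13))/25 + 12864) = -55222/((1/25)*103*(297 + 50*103) + 12864) = -55222/((1/25)*103*(297 + 5150) + 12864) = -55222/((1/25)*103*5447 + 12864) = -55222/(561041/25 + 12864) = -55222/882641/25 = -55222*25/882641 = -1380550/882641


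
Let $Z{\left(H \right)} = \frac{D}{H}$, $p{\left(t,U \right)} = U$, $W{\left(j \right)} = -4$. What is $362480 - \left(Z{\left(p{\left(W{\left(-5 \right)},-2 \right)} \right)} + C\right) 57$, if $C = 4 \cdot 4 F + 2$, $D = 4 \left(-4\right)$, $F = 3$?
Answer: $359174$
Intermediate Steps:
$D = -16$
$Z{\left(H \right)} = - \frac{16}{H}$
$C = 50$ ($C = 4 \cdot 4 \cdot 3 + 2 = 16 \cdot 3 + 2 = 48 + 2 = 50$)
$362480 - \left(Z{\left(p{\left(W{\left(-5 \right)},-2 \right)} \right)} + C\right) 57 = 362480 - \left(- \frac{16}{-2} + 50\right) 57 = 362480 - \left(\left(-16\right) \left(- \frac{1}{2}\right) + 50\right) 57 = 362480 - \left(8 + 50\right) 57 = 362480 - 58 \cdot 57 = 362480 - 3306 = 359174$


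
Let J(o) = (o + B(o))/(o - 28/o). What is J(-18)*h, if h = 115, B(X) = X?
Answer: 9315/37 ≈ 251.76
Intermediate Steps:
J(o) = 2*o/(o - 28/o) (J(o) = (o + o)/(o - 28/o) = (2*o)/(o - 28/o) = 2*o/(o - 28/o))
J(-18)*h = (2*(-18)**2/(-28 + (-18)**2))*115 = (2*324/(-28 + 324))*115 = (2*324/296)*115 = (2*324*(1/296))*115 = (81/37)*115 = 9315/37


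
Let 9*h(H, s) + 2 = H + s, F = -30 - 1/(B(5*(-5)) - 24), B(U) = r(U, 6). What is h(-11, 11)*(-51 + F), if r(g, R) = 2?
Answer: 1781/99 ≈ 17.990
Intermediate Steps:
B(U) = 2
F = -659/22 (F = -30 - 1/(2 - 24) = -30 - 1/(-22) = -30 - 1*(-1/22) = -30 + 1/22 = -659/22 ≈ -29.955)
h(H, s) = -2/9 + H/9 + s/9 (h(H, s) = -2/9 + (H + s)/9 = -2/9 + (H/9 + s/9) = -2/9 + H/9 + s/9)
h(-11, 11)*(-51 + F) = (-2/9 + (1/9)*(-11) + (1/9)*11)*(-51 - 659/22) = (-2/9 - 11/9 + 11/9)*(-1781/22) = -2/9*(-1781/22) = 1781/99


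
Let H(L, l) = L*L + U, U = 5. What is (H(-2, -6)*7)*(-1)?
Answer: -63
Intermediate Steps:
H(L, l) = 5 + L² (H(L, l) = L*L + 5 = L² + 5 = 5 + L²)
(H(-2, -6)*7)*(-1) = ((5 + (-2)²)*7)*(-1) = ((5 + 4)*7)*(-1) = (9*7)*(-1) = 63*(-1) = -63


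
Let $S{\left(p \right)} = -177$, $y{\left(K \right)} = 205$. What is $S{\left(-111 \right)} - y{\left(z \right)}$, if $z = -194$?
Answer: $-382$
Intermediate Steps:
$S{\left(-111 \right)} - y{\left(z \right)} = -177 - 205 = -382$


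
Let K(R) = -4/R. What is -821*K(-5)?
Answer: -3284/5 ≈ -656.80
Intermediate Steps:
-821*K(-5) = -(-3284)/(-5) = -(-3284)*(-1)/5 = -821*⅘ = -3284/5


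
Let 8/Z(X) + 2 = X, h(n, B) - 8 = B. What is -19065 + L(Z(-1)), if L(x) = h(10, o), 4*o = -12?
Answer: -19060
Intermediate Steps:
o = -3 (o = (¼)*(-12) = -3)
h(n, B) = 8 + B
Z(X) = 8/(-2 + X)
L(x) = 5 (L(x) = 8 - 3 = 5)
-19065 + L(Z(-1)) = -19065 + 5 = -19060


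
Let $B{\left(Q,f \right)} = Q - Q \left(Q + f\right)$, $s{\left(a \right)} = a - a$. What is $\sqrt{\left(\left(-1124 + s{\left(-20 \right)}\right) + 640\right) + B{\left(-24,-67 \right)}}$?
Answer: $2 i \sqrt{673} \approx 51.884 i$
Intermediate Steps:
$s{\left(a \right)} = 0$
$B{\left(Q,f \right)} = Q - Q \left(Q + f\right)$
$\sqrt{\left(\left(-1124 + s{\left(-20 \right)}\right) + 640\right) + B{\left(-24,-67 \right)}} = \sqrt{\left(\left(-1124 + 0\right) + 640\right) - 24 \left(1 - -24 - -67\right)} = \sqrt{\left(-1124 + 640\right) - 24 \left(1 + 24 + 67\right)} = \sqrt{-484 - 2208} = \sqrt{-2692} = 2 i \sqrt{673}$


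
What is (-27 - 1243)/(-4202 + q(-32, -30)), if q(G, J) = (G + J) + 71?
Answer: 1270/4193 ≈ 0.30289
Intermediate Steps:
q(G, J) = 71 + G + J
(-27 - 1243)/(-4202 + q(-32, -30)) = (-27 - 1243)/(-4202 + (71 - 32 - 30)) = -1270/(-4202 + 9) = -1270/(-4193) = -1270*(-1/4193) = 1270/4193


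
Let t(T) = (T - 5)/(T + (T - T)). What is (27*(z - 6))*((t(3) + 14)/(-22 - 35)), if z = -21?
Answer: 3240/19 ≈ 170.53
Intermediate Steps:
t(T) = (-5 + T)/T (t(T) = (-5 + T)/(T + 0) = (-5 + T)/T)
(27*(z - 6))*((t(3) + 14)/(-22 - 35)) = (27*(-21 - 6))*(((-5 + 3)/3 + 14)/(-22 - 35)) = (27*(-27))*(((⅓)*(-2) + 14)/(-57)) = -729*(-⅔ + 14)*(-1)/57 = -9720*(-1)/57 = -729*(-40/171) = 3240/19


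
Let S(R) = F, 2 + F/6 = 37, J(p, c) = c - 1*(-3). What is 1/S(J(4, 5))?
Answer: 1/210 ≈ 0.0047619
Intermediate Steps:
J(p, c) = 3 + c (J(p, c) = c + 3 = 3 + c)
F = 210 (F = -12 + 6*37 = -12 + 222 = 210)
S(R) = 210
1/S(J(4, 5)) = 1/210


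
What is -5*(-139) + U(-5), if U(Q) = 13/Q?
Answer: 3462/5 ≈ 692.40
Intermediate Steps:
-5*(-139) + U(-5) = -5*(-139) + 13/(-5) = 695 + 13*(-⅕) = 695 - 13/5 = 3462/5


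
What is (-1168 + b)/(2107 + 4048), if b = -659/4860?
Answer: -5677139/29913300 ≈ -0.18979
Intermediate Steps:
b = -659/4860 (b = -659*1/4860 = -659/4860 ≈ -0.13560)
(-1168 + b)/(2107 + 4048) = (-1168 - 659/4860)/(2107 + 4048) = -5677139/4860/6155 = -5677139/4860*1/6155 = -5677139/29913300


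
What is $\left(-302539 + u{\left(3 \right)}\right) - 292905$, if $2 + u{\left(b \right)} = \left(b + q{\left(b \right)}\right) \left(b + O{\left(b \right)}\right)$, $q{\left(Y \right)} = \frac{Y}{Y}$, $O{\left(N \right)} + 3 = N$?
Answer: $-595434$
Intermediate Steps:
$O{\left(N \right)} = -3 + N$
$q{\left(Y \right)} = 1$
$u{\left(b \right)} = -2 + \left(1 + b\right) \left(-3 + 2 b\right)$ ($u{\left(b \right)} = -2 + \left(b + 1\right) \left(b + \left(-3 + b\right)\right) = -2 + \left(1 + b\right) \left(-3 + 2 b\right)$)
$\left(-302539 + u{\left(3 \right)}\right) - 292905 = \left(-302539 - \left(8 - 18\right)\right) - 292905 = \left(-302539 - -10\right) - 292905 = \left(-302539 + 10\right) - 292905 = -302529 - 292905 = -595434$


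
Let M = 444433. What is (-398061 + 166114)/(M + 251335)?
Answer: -231947/695768 ≈ -0.33337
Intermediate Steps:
(-398061 + 166114)/(M + 251335) = (-398061 + 166114)/(444433 + 251335) = -231947/695768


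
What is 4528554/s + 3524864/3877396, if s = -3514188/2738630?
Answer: -1001824667083350281/283872885301 ≈ -3.5291e+6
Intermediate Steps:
s = -1757094/1369315 (s = -3514188*1/2738630 = -1757094/1369315 ≈ -1.2832)
4528554/s + 3524864/3877396 = 4528554/(-1757094/1369315) + 3524864/3877396 = 4528554*(-1369315/1757094) + 3524864*(1/3877396) = -1033502820085/292849 + 881216/969349 = -1001824667083350281/283872885301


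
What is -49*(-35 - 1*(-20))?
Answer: 735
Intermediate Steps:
-49*(-35 - 1*(-20)) = -49*(-35 + 20) = -49*(-15) = 735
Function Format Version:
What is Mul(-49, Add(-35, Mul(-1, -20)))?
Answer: 735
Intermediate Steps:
Mul(-49, Add(-35, Mul(-1, -20))) = Mul(-49, Add(-35, 20)) = Mul(-49, -15) = 735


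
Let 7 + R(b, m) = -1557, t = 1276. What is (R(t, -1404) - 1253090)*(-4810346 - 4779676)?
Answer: 12032159462388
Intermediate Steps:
R(b, m) = -1564 (R(b, m) = -7 - 1557 = -1564)
(R(t, -1404) - 1253090)*(-4810346 - 4779676) = (-1564 - 1253090)*(-4810346 - 4779676) = -1254654*(-9590022) = 12032159462388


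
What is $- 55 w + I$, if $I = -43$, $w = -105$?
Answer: $5732$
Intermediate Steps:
$- 55 w + I = \left(-55\right) \left(-105\right) - 43 = 5775 - 43 = 5732$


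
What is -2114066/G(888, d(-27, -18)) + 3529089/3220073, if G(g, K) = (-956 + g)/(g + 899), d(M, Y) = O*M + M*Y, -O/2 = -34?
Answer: 6082453877620909/109482482 ≈ 5.5556e+7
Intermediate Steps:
O = 68 (O = -2*(-34) = 68)
d(M, Y) = 68*M + M*Y
G(g, K) = (-956 + g)/(899 + g)
-2114066/G(888, d(-27, -18)) + 3529089/3220073 = -2114066*(899 + 888)/(-956 + 888) + 3529089/3220073 = -2114066/(-68/1787) + 3529089*(1/3220073) = -2114066/((1/1787)*(-68)) + 3529089/3220073 = -2114066/(-68/1787) + 3529089/3220073 = -2114066*(-1787/68) + 3529089/3220073 = 1888917971/34 + 3529089/3220073 = 6082453877620909/109482482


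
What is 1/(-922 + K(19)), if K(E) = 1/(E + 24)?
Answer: -43/39645 ≈ -0.0010846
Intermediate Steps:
K(E) = 1/(24 + E)
1/(-922 + K(19)) = 1/(-922 + 1/(24 + 19)) = 1/(-922 + 1/43) = 1/(-39645/43) = -43/39645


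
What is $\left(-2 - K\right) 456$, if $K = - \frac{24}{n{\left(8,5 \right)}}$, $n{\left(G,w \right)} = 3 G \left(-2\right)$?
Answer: $-1140$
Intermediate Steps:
$n{\left(G,w \right)} = - 6 G$
$K = \frac{1}{2}$ ($K = - \frac{24}{\left(-6\right) 8} = - \frac{24}{-48} = \left(-24\right) \left(- \frac{1}{48}\right) = \frac{1}{2} \approx 0.5$)
$\left(-2 - K\right) 456 = \left(-2 - \frac{1}{2}\right) 456 = \left(- \frac{5}{2}\right) 456 = -1140$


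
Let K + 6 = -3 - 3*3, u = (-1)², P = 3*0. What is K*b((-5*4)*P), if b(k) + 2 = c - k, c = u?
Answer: 18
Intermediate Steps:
P = 0
u = 1
c = 1
K = -18 (K = -6 + (-3 - 3*3) = -6 + (-3 - 9) = -6 - 12 = -18)
b(k) = -1 - k (b(k) = -2 + (1 - k) = -1 - k)
K*b((-5*4)*P) = -18*(-1 - (-5*4)*0) = -18*(-1 - (-20)*0) = -18*(-1 - 1*0) = -18*(-1 + 0) = -18*(-1) = 18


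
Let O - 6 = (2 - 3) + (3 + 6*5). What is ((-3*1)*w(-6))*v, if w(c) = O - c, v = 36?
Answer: -4752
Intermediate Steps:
O = 38 (O = 6 + ((2 - 3) + (3 + 6*5)) = 6 + (-1 + (3 + 30)) = 6 + (-1 + 33) = 6 + 32 = 38)
w(c) = 38 - c
((-3*1)*w(-6))*v = ((-3*1)*(38 - 1*(-6)))*36 = -3*(38 + 6)*36 = -3*44*36 = -132*36 = -4752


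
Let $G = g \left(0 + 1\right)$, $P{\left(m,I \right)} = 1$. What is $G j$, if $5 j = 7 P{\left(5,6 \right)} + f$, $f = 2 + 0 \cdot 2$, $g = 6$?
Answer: $\frac{54}{5} \approx 10.8$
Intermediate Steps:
$f = 2$ ($f = 2 + 0 = 2$)
$j = \frac{9}{5}$ ($j = \frac{7 \cdot 1 + 2}{5} = \frac{7 + 2}{5} = \frac{1}{5} \cdot 9 = \frac{9}{5} \approx 1.8$)
$G = 6$ ($G = 6 \left(0 + 1\right) = 6 \cdot 1 = 6$)
$G j = 6 \cdot \frac{9}{5} = \frac{54}{5}$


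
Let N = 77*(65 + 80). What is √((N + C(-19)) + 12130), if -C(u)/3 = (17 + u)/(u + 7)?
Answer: √93178/2 ≈ 152.63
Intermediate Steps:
C(u) = -3*(17 + u)/(7 + u) (C(u) = -3*(17 + u)/(u + 7) = -3*(17 + u)/(7 + u))
N = 11165 (N = 77*145 = 11165)
√((N + C(-19)) + 12130) = √((11165 + 3*(-17 - 1*(-19))/(7 - 19)) + 12130) = √((11165 + 3*(-17 + 19)/(-12)) + 12130) = √((11165 + 3*(-1/12)*2) + 12130) = √((11165 - ½) + 12130) = √(22329/2 + 12130) = √(46589/2) = √93178/2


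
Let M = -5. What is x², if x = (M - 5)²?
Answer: 10000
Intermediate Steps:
x = 100 (x = (-5 - 5)² = (-10)² = 100)
x² = 100² = 10000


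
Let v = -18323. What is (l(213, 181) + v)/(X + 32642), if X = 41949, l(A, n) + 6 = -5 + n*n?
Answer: 14427/74591 ≈ 0.19341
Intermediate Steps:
l(A, n) = -11 + n² (l(A, n) = -6 + (-5 + n*n) = -6 + (-5 + n²) = -11 + n²)
(l(213, 181) + v)/(X + 32642) = ((-11 + 181²) - 18323)/(41949 + 32642) = ((-11 + 32761) - 18323)/74591 = (32750 - 18323)*(1/74591) = 14427*(1/74591) = 14427/74591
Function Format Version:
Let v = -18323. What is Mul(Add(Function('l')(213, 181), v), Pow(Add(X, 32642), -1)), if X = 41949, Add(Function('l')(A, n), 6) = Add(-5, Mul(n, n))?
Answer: Rational(14427, 74591) ≈ 0.19341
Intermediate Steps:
Function('l')(A, n) = Add(-11, Pow(n, 2)) (Function('l')(A, n) = Add(-6, Add(-5, Mul(n, n))) = Add(-6, Add(-5, Pow(n, 2))) = Add(-11, Pow(n, 2)))
Mul(Add(Function('l')(213, 181), v), Pow(Add(X, 32642), -1)) = Mul(Add(Add(-11, Pow(181, 2)), -18323), Pow(Add(41949, 32642), -1)) = Mul(Add(Add(-11, 32761), -18323), Pow(74591, -1)) = Mul(Add(32750, -18323), Rational(1, 74591)) = Mul(14427, Rational(1, 74591)) = Rational(14427, 74591)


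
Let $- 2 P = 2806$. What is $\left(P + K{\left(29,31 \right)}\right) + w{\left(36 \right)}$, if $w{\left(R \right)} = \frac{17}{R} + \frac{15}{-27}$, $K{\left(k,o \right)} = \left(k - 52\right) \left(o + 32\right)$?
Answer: $- \frac{34225}{12} \approx -2852.1$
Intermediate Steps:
$P = -1403$ ($P = \left(- \frac{1}{2}\right) 2806 = -1403$)
$K{\left(k,o \right)} = \left(-52 + k\right) \left(32 + o\right)$
$w{\left(R \right)} = - \frac{5}{9} + \frac{17}{R}$ ($w{\left(R \right)} = \frac{17}{R} + 15 \left(- \frac{1}{27}\right) = \frac{17}{R} - \frac{5}{9} = - \frac{5}{9} + \frac{17}{R}$)
$\left(P + K{\left(29,31 \right)}\right) + w{\left(36 \right)} = \left(-1403 + \left(-1664 - 1612 + 32 \cdot 29 + 29 \cdot 31\right)\right) - \left(\frac{5}{9} - \frac{17}{36}\right) = \left(-1403 + \left(-1664 - 1612 + 928 + 899\right)\right) + \left(- \frac{5}{9} + 17 \cdot \frac{1}{36}\right) = \left(-1403 - 1449\right) + \left(- \frac{5}{9} + \frac{17}{36}\right) = -2852 - \frac{1}{12} = - \frac{34225}{12}$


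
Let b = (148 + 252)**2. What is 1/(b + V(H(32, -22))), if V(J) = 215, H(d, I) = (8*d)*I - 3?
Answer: 1/160215 ≈ 6.2416e-6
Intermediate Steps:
H(d, I) = -3 + 8*I*d (H(d, I) = 8*I*d - 3 = -3 + 8*I*d)
b = 160000 (b = 400**2 = 160000)
1/(b + V(H(32, -22))) = 1/(160000 + 215) = 1/160215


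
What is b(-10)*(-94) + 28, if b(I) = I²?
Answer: -9372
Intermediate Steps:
b(-10)*(-94) + 28 = (-10)²*(-94) + 28 = 100*(-94) + 28 = -9400 + 28 = -9372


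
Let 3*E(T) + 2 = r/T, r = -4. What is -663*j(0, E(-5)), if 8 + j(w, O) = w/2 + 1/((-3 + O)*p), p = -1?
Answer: 5109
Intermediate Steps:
E(T) = -⅔ - 4/(3*T) (E(T) = -⅔ + (-4/T)/3 = -⅔ - 4/(3*T))
j(w, O) = -8 + w/2 - 1/(-3 + O) (j(w, O) = -8 + (w/2 + 1/((-3 + O)*(-1))) = -8 + (w*(½) - 1/(-3 + O)) = -8 + (w/2 - 1/(-3 + O)) = -8 + w/2 - 1/(-3 + O))
-663*j(0, E(-5)) = -663*(46 - 32*(-2 - 1*(-5))/(3*(-5)) - 3*0 + ((⅔)*(-2 - 1*(-5))/(-5))*0)/(2*(-3 + (⅔)*(-2 - 1*(-5))/(-5))) = -663*(46 - 32*(-1)*(-2 + 5)/(3*5) + 0 + ((⅔)*(-⅕)*(-2 + 5))*0)/(2*(-3 + (⅔)*(-⅕)*(-2 + 5))) = -663*(46 - 32*(-1)*3/(3*5) + 0 + ((⅔)*(-⅕)*3)*0)/(2*(-3 + (⅔)*(-⅕)*3)) = -663*(46 - 16*(-⅖) + 0 - ⅖*0)/(2*(-3 - ⅖)) = -663*(46 + 32/5 + 0 + 0)/(2*(-17/5)) = -663*(-5)*262/(2*17*5) = -663*(-131/17) = 5109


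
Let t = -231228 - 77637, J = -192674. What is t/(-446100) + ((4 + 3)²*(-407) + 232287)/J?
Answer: -1173880113/2865062380 ≈ -0.40972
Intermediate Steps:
t = -308865
t/(-446100) + ((4 + 3)²*(-407) + 232287)/J = -308865/(-446100) + ((4 + 3)²*(-407) + 232287)/(-192674) = -308865*(-1/446100) + (7²*(-407) + 232287)*(-1/192674) = 20591/29740 + (49*(-407) + 232287)*(-1/192674) = 20591/29740 + (-19943 + 232287)*(-1/192674) = 20591/29740 + 212344*(-1/192674) = 20591/29740 - 106172/96337 = -1173880113/2865062380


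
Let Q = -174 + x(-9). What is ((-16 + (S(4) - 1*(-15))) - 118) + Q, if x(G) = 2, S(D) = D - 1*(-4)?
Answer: -283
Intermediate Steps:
S(D) = 4 + D (S(D) = D + 4 = 4 + D)
Q = -172 (Q = -174 + 2 = -172)
((-16 + (S(4) - 1*(-15))) - 118) + Q = ((-16 + ((4 + 4) - 1*(-15))) - 118) - 172 = ((-16 + (8 + 15)) - 118) - 172 = ((-16 + 23) - 118) - 172 = (7 - 118) - 172 = -111 - 172 = -283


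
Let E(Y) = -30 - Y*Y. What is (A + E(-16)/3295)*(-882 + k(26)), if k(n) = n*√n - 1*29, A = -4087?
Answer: 12268392361/3295 - 350140726*√26/3295 ≈ 3.1815e+6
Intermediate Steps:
E(Y) = -30 - Y²
k(n) = -29 + n^(3/2) (k(n) = n^(3/2) - 29 = -29 + n^(3/2))
(A + E(-16)/3295)*(-882 + k(26)) = (-4087 + (-30 - 1*(-16)²)/3295)*(-882 + (-29 + 26^(3/2))) = (-4087 + (-30 - 1*256)*(1/3295))*(-882 + (-29 + 26*√26)) = (-4087 + (-30 - 256)*(1/3295))*(-911 + 26*√26) = (-4087 - 286*1/3295)*(-911 + 26*√26) = (-4087 - 286/3295)*(-911 + 26*√26) = -13466951*(-911 + 26*√26)/3295 = 12268392361/3295 - 350140726*√26/3295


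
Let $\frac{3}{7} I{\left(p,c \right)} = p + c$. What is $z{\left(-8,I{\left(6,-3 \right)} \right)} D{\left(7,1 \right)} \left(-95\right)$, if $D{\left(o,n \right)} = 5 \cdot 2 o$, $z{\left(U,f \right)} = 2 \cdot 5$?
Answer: $-66500$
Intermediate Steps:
$I{\left(p,c \right)} = \frac{7 c}{3} + \frac{7 p}{3}$ ($I{\left(p,c \right)} = \frac{7 \left(p + c\right)}{3} = \frac{7 \left(c + p\right)}{3} = \frac{7 c}{3} + \frac{7 p}{3}$)
$z{\left(U,f \right)} = 10$
$D{\left(o,n \right)} = 10 o$
$z{\left(-8,I{\left(6,-3 \right)} \right)} D{\left(7,1 \right)} \left(-95\right) = 10 \cdot 10 \cdot 7 \left(-95\right) = 10 \cdot 70 \left(-95\right) = 700 \left(-95\right) = -66500$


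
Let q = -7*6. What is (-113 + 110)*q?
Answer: 126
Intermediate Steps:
q = -42
(-113 + 110)*q = (-113 + 110)*(-42) = -3*(-42) = 126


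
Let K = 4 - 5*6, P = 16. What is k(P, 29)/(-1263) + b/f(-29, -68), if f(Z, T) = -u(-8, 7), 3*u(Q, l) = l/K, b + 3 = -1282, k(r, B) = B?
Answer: -126590693/8841 ≈ -14319.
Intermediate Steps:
b = -1285 (b = -3 - 1282 = -1285)
K = -26 (K = 4 - 30 = -26)
u(Q, l) = -l/78 (u(Q, l) = (l/(-26))/3 = (l*(-1/26))/3 = (-l/26)/3 = -l/78)
f(Z, T) = 7/78 (f(Z, T) = -(-1)*7/78 = -1*(-7/78) = 7/78)
k(P, 29)/(-1263) + b/f(-29, -68) = 29/(-1263) - 1285/7/78 = 29*(-1/1263) - 1285*78/7 = -29/1263 - 100230/7 = -126590693/8841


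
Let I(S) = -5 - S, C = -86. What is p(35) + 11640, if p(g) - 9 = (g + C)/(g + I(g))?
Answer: 58296/5 ≈ 11659.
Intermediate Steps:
p(g) = 131/5 - g/5 (p(g) = 9 + (g - 86)/(g + (-5 - g)) = 9 + (-86 + g)/(-5) = 9 + (-86 + g)*(-⅕) = 9 + (86/5 - g/5) = 131/5 - g/5)
p(35) + 11640 = (131/5 - ⅕*35) + 11640 = (131/5 - 7) + 11640 = 96/5 + 11640 = 58296/5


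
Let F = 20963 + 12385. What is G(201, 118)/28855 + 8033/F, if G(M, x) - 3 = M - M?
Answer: 231892259/962256540 ≈ 0.24099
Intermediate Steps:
F = 33348
G(M, x) = 3 (G(M, x) = 3 + (M - M) = 3 + 0 = 3)
G(201, 118)/28855 + 8033/F = 3/28855 + 8033/33348 = 231892259/962256540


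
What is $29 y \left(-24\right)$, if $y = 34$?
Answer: $-23664$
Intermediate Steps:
$29 y \left(-24\right) = 29 \cdot 34 \left(-24\right) = 986 \left(-24\right) = -23664$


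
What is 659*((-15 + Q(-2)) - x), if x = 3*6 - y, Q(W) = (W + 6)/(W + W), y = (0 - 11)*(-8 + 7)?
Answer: -15157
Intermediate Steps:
y = 11 (y = -11*(-1) = 11)
Q(W) = (6 + W)/(2*W) (Q(W) = (6 + W)/((2*W)) = (6 + W)*(1/(2*W)) = (6 + W)/(2*W))
x = 7 (x = 3*6 - 1*11 = 18 - 11 = 7)
659*((-15 + Q(-2)) - x) = 659*((-15 + (1/2)*(6 - 2)/(-2)) - 1*7) = 659*((-15 + (1/2)*(-1/2)*4) - 7) = 659*((-15 - 1) - 7) = 659*(-16 - 7) = 659*(-23) = -15157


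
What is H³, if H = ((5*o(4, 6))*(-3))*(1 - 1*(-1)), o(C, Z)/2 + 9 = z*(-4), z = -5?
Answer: -287496000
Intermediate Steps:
o(C, Z) = 22 (o(C, Z) = -18 + 2*(-5*(-4)) = -18 + 2*20 = -18 + 40 = 22)
H = -660 (H = ((5*22)*(-3))*(1 - 1*(-1)) = (110*(-3))*(1 + 1) = -330*2 = -660)
H³ = (-660)³ = -287496000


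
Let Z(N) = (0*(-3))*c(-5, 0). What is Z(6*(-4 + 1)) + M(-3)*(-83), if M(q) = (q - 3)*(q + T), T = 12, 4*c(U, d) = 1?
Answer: 4482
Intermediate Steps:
c(U, d) = 1/4 (c(U, d) = (1/4)*1 = 1/4)
Z(N) = 0 (Z(N) = (0*(-3))*(1/4) = 0*(1/4) = 0)
M(q) = (-3 + q)*(12 + q) (M(q) = (q - 3)*(q + 12) = (-3 + q)*(12 + q))
Z(6*(-4 + 1)) + M(-3)*(-83) = 0 + (-36 + (-3)**2 + 9*(-3))*(-83) = 0 + (-36 + 9 - 27)*(-83) = 0 - 54*(-83) = 0 + 4482 = 4482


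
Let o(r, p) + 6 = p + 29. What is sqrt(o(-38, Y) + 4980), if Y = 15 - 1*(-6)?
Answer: 4*sqrt(314) ≈ 70.880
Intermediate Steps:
Y = 21 (Y = 15 + 6 = 21)
o(r, p) = 23 + p (o(r, p) = -6 + (p + 29) = -6 + (29 + p) = 23 + p)
sqrt(o(-38, Y) + 4980) = sqrt((23 + 21) + 4980) = sqrt(44 + 4980) = sqrt(5024) = 4*sqrt(314)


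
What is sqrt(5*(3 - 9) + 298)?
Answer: 2*sqrt(67) ≈ 16.371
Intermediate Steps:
sqrt(5*(3 - 9) + 298) = sqrt(5*(-6) + 298) = sqrt(-30 + 298) = sqrt(268) = 2*sqrt(67)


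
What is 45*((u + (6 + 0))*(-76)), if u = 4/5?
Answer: -23256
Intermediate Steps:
u = ⅘ (u = 4*(⅕) = ⅘ ≈ 0.80000)
45*((u + (6 + 0))*(-76)) = 45*((⅘ + (6 + 0))*(-76)) = 45*((⅘ + 6)*(-76)) = 45*((34/5)*(-76)) = 45*(-2584/5) = -23256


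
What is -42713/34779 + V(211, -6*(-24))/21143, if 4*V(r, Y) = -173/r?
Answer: -762206346163/620620543068 ≈ -1.2281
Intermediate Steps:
V(r, Y) = -173/(4*r) (V(r, Y) = (-173/r)/4 = -173/(4*r))
-42713/34779 + V(211, -6*(-24))/21143 = -42713/34779 - 173/4/211/21143 = -42713*1/34779 - 173/4*1/211*(1/21143) = -42713/34779 - 173/844*1/21143 = -42713/34779 - 173/17844692 = -762206346163/620620543068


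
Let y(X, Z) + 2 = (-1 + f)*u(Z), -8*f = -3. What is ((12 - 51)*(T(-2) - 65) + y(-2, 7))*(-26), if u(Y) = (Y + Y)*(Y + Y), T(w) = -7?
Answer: -69771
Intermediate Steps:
f = 3/8 (f = -⅛*(-3) = 3/8 ≈ 0.37500)
u(Y) = 4*Y² (u(Y) = (2*Y)*(2*Y) = 4*Y²)
y(X, Z) = -2 - 5*Z²/2 (y(X, Z) = -2 + (-1 + 3/8)*(4*Z²) = -2 - 5*Z²/2)
((12 - 51)*(T(-2) - 65) + y(-2, 7))*(-26) = ((12 - 51)*(-7 - 65) + (-2 - 5/2*7²))*(-26) = (-39*(-72) + (-2 - 5/2*49))*(-26) = (2808 + (-2 - 245/2))*(-26) = (2808 - 249/2)*(-26) = (5367/2)*(-26) = -69771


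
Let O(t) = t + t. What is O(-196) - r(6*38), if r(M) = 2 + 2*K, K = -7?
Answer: -380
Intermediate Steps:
r(M) = -12 (r(M) = 2 + 2*(-7) = 2 - 14 = -12)
O(t) = 2*t
O(-196) - r(6*38) = 2*(-196) - 1*(-12) = -392 + 12 = -380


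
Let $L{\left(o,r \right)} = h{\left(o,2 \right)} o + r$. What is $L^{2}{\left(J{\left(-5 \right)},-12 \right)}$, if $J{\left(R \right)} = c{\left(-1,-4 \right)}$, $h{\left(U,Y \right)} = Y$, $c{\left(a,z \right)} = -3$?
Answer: $324$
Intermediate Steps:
$J{\left(R \right)} = -3$
$L{\left(o,r \right)} = r + 2 o$ ($L{\left(o,r \right)} = 2 o + r = r + 2 o$)
$L^{2}{\left(J{\left(-5 \right)},-12 \right)} = \left(-12 + 2 \left(-3\right)\right)^{2} = \left(-12 - 6\right)^{2} = \left(-18\right)^{2} = 324$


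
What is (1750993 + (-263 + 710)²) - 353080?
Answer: 1597722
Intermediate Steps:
(1750993 + (-263 + 710)²) - 353080 = (1750993 + 447²) - 353080 = (1750993 + 199809) - 353080 = 1950802 - 353080 = 1597722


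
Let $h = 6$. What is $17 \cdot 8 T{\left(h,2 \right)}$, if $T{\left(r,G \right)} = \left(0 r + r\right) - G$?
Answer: $544$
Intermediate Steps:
$T{\left(r,G \right)} = r - G$ ($T{\left(r,G \right)} = \left(0 + r\right) - G = r - G$)
$17 \cdot 8 T{\left(h,2 \right)} = 17 \cdot 8 \left(6 - 2\right) = 136 \left(6 - 2\right) = 136 \cdot 4 = 544$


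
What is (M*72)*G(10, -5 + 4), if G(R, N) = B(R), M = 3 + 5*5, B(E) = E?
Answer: 20160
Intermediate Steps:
M = 28 (M = 3 + 25 = 28)
G(R, N) = R
(M*72)*G(10, -5 + 4) = (28*72)*10 = 2016*10 = 20160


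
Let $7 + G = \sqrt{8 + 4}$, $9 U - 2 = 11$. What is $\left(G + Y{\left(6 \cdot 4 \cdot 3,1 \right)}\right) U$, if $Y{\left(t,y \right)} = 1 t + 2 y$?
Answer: $\frac{871}{9} + \frac{26 \sqrt{3}}{9} \approx 101.78$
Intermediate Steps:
$U = \frac{13}{9}$ ($U = \frac{2}{9} + \frac{1}{9} \cdot 11 = \frac{2}{9} + \frac{11}{9} = \frac{13}{9} \approx 1.4444$)
$G = -7 + 2 \sqrt{3}$ ($G = -7 + \sqrt{8 + 4} = -7 + \sqrt{12} = -7 + 2 \sqrt{3} \approx -3.5359$)
$Y{\left(t,y \right)} = t + 2 y$
$\left(G + Y{\left(6 \cdot 4 \cdot 3,1 \right)}\right) U = \left(\left(-7 + 2 \sqrt{3}\right) + \left(6 \cdot 4 \cdot 3 + 2 \cdot 1\right)\right) \frac{13}{9} = \left(\left(-7 + 2 \sqrt{3}\right) + \left(24 \cdot 3 + 2\right)\right) \frac{13}{9} = \left(\left(-7 + 2 \sqrt{3}\right) + \left(72 + 2\right)\right) \frac{13}{9} = \left(\left(-7 + 2 \sqrt{3}\right) + 74\right) \frac{13}{9} = \left(67 + 2 \sqrt{3}\right) \frac{13}{9} = \frac{871}{9} + \frac{26 \sqrt{3}}{9}$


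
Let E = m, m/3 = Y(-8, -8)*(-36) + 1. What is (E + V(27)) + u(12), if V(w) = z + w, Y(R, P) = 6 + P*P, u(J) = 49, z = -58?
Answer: -7539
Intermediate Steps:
Y(R, P) = 6 + P²
V(w) = -58 + w
m = -7557 (m = 3*((6 + (-8)²)*(-36) + 1) = 3*((6 + 64)*(-36) + 1) = 3*(70*(-36) + 1) = 3*(-2520 + 1) = 3*(-2519) = -7557)
E = -7557
(E + V(27)) + u(12) = (-7557 + (-58 + 27)) + 49 = (-7557 - 31) + 49 = -7588 + 49 = -7539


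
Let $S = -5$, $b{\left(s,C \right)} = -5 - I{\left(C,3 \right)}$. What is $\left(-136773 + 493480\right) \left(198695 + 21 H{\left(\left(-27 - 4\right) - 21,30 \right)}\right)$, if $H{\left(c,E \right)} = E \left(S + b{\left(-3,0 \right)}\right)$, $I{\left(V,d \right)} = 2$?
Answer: $68179192445$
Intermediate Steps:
$b{\left(s,C \right)} = -7$ ($b{\left(s,C \right)} = -5 - 2 = -7$)
$H{\left(c,E \right)} = - 12 E$ ($H{\left(c,E \right)} = E \left(-5 - 7\right) = E \left(-12\right) = - 12 E$)
$\left(-136773 + 493480\right) \left(198695 + 21 H{\left(\left(-27 - 4\right) - 21,30 \right)}\right) = \left(-136773 + 493480\right) \left(198695 + 21 \left(\left(-12\right) 30\right)\right) = 356707 \left(198695 + 21 \left(-360\right)\right) = 356707 \left(198695 - 7560\right) = 356707 \cdot 191135 = 68179192445$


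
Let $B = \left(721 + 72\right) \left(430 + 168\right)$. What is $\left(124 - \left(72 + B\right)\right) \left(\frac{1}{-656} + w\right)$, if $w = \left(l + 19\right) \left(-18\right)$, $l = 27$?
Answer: $\frac{128775049689}{328} \approx 3.9261 \cdot 10^{8}$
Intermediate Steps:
$B = 474214$ ($B = 793 \cdot 598 = 474214$)
$w = -828$ ($w = \left(27 + 19\right) \left(-18\right) = 46 \left(-18\right) = -828$)
$\left(124 - \left(72 + B\right)\right) \left(\frac{1}{-656} + w\right) = \left(124 - 474286\right) \left(\frac{1}{-656} - 828\right) = \left(124 - 474286\right) \left(- \frac{1}{656} - 828\right) = \left(124 - 474286\right) \left(- \frac{543169}{656}\right) = \left(-474162\right) \left(- \frac{543169}{656}\right) = \frac{128775049689}{328}$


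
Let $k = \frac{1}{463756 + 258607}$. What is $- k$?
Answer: $- \frac{1}{722363} \approx -1.3843 \cdot 10^{-6}$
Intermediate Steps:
$k = \frac{1}{722363} \approx 1.3843 \cdot 10^{-6}$
$- k = \left(-1\right) \frac{1}{722363} = - \frac{1}{722363}$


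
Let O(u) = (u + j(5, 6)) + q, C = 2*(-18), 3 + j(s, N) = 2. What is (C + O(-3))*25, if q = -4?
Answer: -1100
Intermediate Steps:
j(s, N) = -1 (j(s, N) = -3 + 2 = -1)
C = -36
O(u) = -5 + u (O(u) = (u - 1) - 4 = (-1 + u) - 4 = -5 + u)
(C + O(-3))*25 = (-36 + (-5 - 3))*25 = (-36 - 8)*25 = -44*25 = -1100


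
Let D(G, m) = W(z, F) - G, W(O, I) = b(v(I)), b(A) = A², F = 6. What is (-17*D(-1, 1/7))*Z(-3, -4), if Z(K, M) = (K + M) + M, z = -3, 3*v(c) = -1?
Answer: 1870/9 ≈ 207.78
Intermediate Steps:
v(c) = -⅓ (v(c) = (⅓)*(-1) = -⅓)
W(O, I) = ⅑ (W(O, I) = (-⅓)² = ⅑)
Z(K, M) = K + 2*M
D(G, m) = ⅑ - G
(-17*D(-1, 1/7))*Z(-3, -4) = (-17*(⅑ - 1*(-1)))*(-3 + 2*(-4)) = (-17*(⅑ + 1))*(-3 - 8) = -17*10/9*(-11) = -170/9*(-11) = 1870/9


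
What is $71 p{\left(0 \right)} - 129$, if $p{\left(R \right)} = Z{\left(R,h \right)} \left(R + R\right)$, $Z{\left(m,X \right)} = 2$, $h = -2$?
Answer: $-129$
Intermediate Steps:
$p{\left(R \right)} = 4 R$ ($p{\left(R \right)} = 2 \left(R + R\right) = 2 \cdot 2 R = 4 R$)
$71 p{\left(0 \right)} - 129 = 71 \cdot 4 \cdot 0 - 129 = 71 \cdot 0 - 129 = 0 - 129 = -129$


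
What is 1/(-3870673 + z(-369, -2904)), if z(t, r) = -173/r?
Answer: -2904/11240434219 ≈ -2.5835e-7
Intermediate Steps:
1/(-3870673 + z(-369, -2904)) = 1/(-3870673 - 173/(-2904)) = 1/(-3870673 - 173*(-1/2904)) = 1/(-3870673 + 173/2904) = 1/(-11240434219/2904) = -2904/11240434219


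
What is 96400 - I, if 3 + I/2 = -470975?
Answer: 1038356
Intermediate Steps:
I = -941956 (I = -6 + 2*(-470975) = -6 - 941950 = -941956)
96400 - I = 96400 - 1*(-941956) = 96400 + 941956 = 1038356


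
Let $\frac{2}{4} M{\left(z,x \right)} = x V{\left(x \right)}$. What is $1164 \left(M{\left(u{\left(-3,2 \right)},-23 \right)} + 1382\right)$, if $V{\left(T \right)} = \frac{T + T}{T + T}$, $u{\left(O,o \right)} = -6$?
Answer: $1555104$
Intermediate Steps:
$V{\left(T \right)} = 1$ ($V{\left(T \right)} = \frac{2 T}{2 T} = 2 T \frac{1}{2 T} = 1$)
$M{\left(z,x \right)} = 2 x$ ($M{\left(z,x \right)} = 2 x 1 = 2 x$)
$1164 \left(M{\left(u{\left(-3,2 \right)},-23 \right)} + 1382\right) = 1164 \left(2 \left(-23\right) + 1382\right) = 1164 \left(-46 + 1382\right) = 1164 \cdot 1336 = 1555104$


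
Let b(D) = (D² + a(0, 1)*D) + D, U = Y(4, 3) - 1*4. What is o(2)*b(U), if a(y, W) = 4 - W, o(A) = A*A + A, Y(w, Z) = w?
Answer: 0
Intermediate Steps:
o(A) = A + A² (o(A) = A² + A = A + A²)
U = 0 (U = 4 - 1*4 = 4 - 4 = 0)
b(D) = D² + 4*D (b(D) = (D² + (4 - 1*1)*D) + D = (D² + (4 - 1)*D) + D = (D² + 3*D) + D = D² + 4*D)
o(2)*b(U) = (2*(1 + 2))*(0*(4 + 0)) = (2*3)*(0*4) = 6*0 = 0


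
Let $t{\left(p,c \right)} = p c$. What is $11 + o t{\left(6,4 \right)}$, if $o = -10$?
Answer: $-229$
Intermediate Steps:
$t{\left(p,c \right)} = c p$
$11 + o t{\left(6,4 \right)} = 11 - 10 \cdot 4 \cdot 6 = 11 - 240 = -229$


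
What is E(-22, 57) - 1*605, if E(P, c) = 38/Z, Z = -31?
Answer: -18793/31 ≈ -606.23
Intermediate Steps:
E(P, c) = -38/31 (E(P, c) = 38/(-31) = 38*(-1/31) = -38/31)
E(-22, 57) - 1*605 = -38/31 - 1*605 = -38/31 - 605 = -18793/31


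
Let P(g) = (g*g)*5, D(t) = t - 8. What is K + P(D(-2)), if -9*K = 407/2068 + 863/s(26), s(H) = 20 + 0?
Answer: 698209/1410 ≈ 495.18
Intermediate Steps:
D(t) = -8 + t
s(H) = 20
K = -6791/1410 (K = -(407/2068 + 863/20)/9 = -(407*(1/2068) + 863*(1/20))/9 = -(37/188 + 863/20)/9 = -1/9*20373/470 = -6791/1410 ≈ -4.8163)
P(g) = 5*g**2 (P(g) = g**2*5 = 5*g**2)
K + P(D(-2)) = -6791/1410 + 5*(-8 - 2)**2 = -6791/1410 + 5*(-10)**2 = -6791/1410 + 5*100 = -6791/1410 + 500 = 698209/1410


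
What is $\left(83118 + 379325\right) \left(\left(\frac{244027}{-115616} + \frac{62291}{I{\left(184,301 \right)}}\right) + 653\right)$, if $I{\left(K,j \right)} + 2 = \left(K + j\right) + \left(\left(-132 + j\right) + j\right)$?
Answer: $\frac{36495148754527967}{110182048} \approx 3.3123 \cdot 10^{8}$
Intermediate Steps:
$I{\left(K,j \right)} = -134 + K + 3 j$ ($I{\left(K,j \right)} = -2 + \left(\left(K + j\right) + \left(\left(-132 + j\right) + j\right)\right) = -2 + \left(\left(K + j\right) + \left(-132 + 2 j\right)\right) = -2 + \left(-132 + K + 3 j\right) = -134 + K + 3 j$)
$\left(83118 + 379325\right) \left(\left(\frac{244027}{-115616} + \frac{62291}{I{\left(184,301 \right)}}\right) + 653\right) = \left(83118 + 379325\right) \left(\left(\frac{244027}{-115616} + \frac{62291}{-134 + 184 + 3 \cdot 301}\right) + 653\right) = 462443 \left(\left(244027 \left(- \frac{1}{115616}\right) + \frac{62291}{-134 + 184 + 903}\right) + 653\right) = 462443 \left(\left(- \frac{244027}{115616} + \frac{62291}{953}\right) + 653\right) = 462443 \left(\frac{6969278525}{110182048} + 653\right) = 462443 \cdot \frac{78918155869}{110182048} = \frac{36495148754527967}{110182048}$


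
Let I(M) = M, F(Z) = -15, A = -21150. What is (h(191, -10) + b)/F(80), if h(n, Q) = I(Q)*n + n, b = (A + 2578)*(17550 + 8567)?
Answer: 485046643/15 ≈ 3.2336e+7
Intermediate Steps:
b = -485044924 (b = (-21150 + 2578)*(17550 + 8567) = -18572*26117 = -485044924)
h(n, Q) = n + Q*n (h(n, Q) = Q*n + n = n + Q*n)
(h(191, -10) + b)/F(80) = (191*(1 - 10) - 485044924)/(-15) = (191*(-9) - 485044924)*(-1/15) = (-1719 - 485044924)*(-1/15) = -485046643*(-1/15) = 485046643/15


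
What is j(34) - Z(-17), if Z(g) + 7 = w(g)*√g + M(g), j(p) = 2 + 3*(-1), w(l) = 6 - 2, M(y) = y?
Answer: 23 - 4*I*√17 ≈ 23.0 - 16.492*I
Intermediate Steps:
w(l) = 4
j(p) = -1 (j(p) = 2 - 3 = -1)
Z(g) = -7 + g + 4*√g (Z(g) = -7 + (4*√g + g) = -7 + (g + 4*√g) = -7 + g + 4*√g)
j(34) - Z(-17) = -1 - (-7 - 17 + 4*√(-17)) = -1 - (-7 - 17 + 4*(I*√17)) = -1 - (-7 - 17 + 4*I*√17) = -1 - (-24 + 4*I*√17) = -1 + (24 - 4*I*√17) = 23 - 4*I*√17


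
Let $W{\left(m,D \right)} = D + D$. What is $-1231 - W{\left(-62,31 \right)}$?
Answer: $-1293$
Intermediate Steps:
$W{\left(m,D \right)} = 2 D$
$-1231 - W{\left(-62,31 \right)} = -1231 - 2 \cdot 31 = -1231 - 62 = -1293$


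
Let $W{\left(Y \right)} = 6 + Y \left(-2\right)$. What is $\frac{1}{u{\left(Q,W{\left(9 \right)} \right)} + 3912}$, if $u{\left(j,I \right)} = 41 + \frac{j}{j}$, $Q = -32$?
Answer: $\frac{1}{3954} \approx 0.00025291$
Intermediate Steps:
$W{\left(Y \right)} = 6 - 2 Y$
$u{\left(j,I \right)} = 42$ ($u{\left(j,I \right)} = 41 + 1 = 42$)
$\frac{1}{u{\left(Q,W{\left(9 \right)} \right)} + 3912} = \frac{1}{42 + 3912} = \frac{1}{3954}$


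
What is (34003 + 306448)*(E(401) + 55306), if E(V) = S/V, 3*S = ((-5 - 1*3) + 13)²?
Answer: 22651275067493/1203 ≈ 1.8829e+10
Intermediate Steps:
S = 25/3 (S = ((-5 - 1*3) + 13)²/3 = ((-5 - 3) + 13)²/3 = (-8 + 13)²/3 = (⅓)*5² = (⅓)*25 = 25/3 ≈ 8.3333)
E(V) = 25/(3*V)
(34003 + 306448)*(E(401) + 55306) = (34003 + 306448)*((25/3)/401 + 55306) = 340451*((25/3)*(1/401) + 55306) = 340451*(25/1203 + 55306) = 340451*(66533143/1203) = 22651275067493/1203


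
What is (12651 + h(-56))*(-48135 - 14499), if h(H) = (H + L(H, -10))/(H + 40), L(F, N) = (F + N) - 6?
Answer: -792883806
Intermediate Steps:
L(F, N) = -6 + F + N
h(H) = (-16 + 2*H)/(40 + H) (h(H) = (H + (-6 + H - 10))/(H + 40) = (H + (-16 + H))/(40 + H) = (-16 + 2*H)/(40 + H))
(12651 + h(-56))*(-48135 - 14499) = (12651 + 2*(-8 - 56)/(40 - 56))*(-48135 - 14499) = (12651 + 2*(-64)/(-16))*(-62634) = (12651 + 2*(-1/16)*(-64))*(-62634) = (12651 + 8)*(-62634) = 12659*(-62634) = -792883806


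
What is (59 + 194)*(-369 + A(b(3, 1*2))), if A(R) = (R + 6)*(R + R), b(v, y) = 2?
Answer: -85261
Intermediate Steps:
A(R) = 2*R*(6 + R) (A(R) = (6 + R)*(2*R) = 2*R*(6 + R))
(59 + 194)*(-369 + A(b(3, 1*2))) = (59 + 194)*(-369 + 2*2*(6 + 2)) = 253*(-369 + 2*2*8) = 253*(-369 + 32) = 253*(-337) = -85261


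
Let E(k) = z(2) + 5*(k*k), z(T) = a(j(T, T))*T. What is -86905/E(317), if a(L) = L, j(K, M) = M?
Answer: -86905/502449 ≈ -0.17296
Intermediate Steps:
z(T) = T² (z(T) = T*T = T²)
E(k) = 4 + 5*k² (E(k) = 2² + 5*(k*k) = 4 + 5*k²)
-86905/E(317) = -86905/(4 + 5*317²) = -86905/(4 + 5*100489) = -86905/(4 + 502445) = -86905/502449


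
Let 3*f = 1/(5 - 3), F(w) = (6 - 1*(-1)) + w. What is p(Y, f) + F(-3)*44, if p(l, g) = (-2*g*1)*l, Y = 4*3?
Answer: 172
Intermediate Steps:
F(w) = 7 + w (F(w) = (6 + 1) + w = 7 + w)
f = ⅙ (f = 1/(3*(5 - 3)) = (⅓)/2 = (⅓)*(½) = ⅙ ≈ 0.16667)
Y = 12
p(l, g) = -2*g*l (p(l, g) = (-2*g)*l = -2*g*l)
p(Y, f) + F(-3)*44 = -2*⅙*12 + (7 - 3)*44 = -4 + 4*44 = -4 + 176 = 172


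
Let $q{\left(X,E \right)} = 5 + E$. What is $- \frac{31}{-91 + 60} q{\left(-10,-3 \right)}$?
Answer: $2$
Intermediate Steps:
$- \frac{31}{-91 + 60} q{\left(-10,-3 \right)} = - \frac{31}{-91 + 60} \left(5 - 3\right) = - \frac{31}{-31} \cdot 2 = \left(-31\right) \left(- \frac{1}{31}\right) 2 = 1 \cdot 2 = 2$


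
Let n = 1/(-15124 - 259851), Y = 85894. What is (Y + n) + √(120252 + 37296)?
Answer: 23618702649/274975 + 2*√39387 ≈ 86291.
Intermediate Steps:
n = -1/274975 (n = 1/(-274975) = -1/274975 ≈ -3.6367e-6)
(Y + n) + √(120252 + 37296) = (85894 - 1/274975) + √(120252 + 37296) = 23618702649/274975 + √157548 = 23618702649/274975 + 2*√39387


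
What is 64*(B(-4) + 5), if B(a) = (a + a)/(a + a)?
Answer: 384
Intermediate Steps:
B(a) = 1 (B(a) = (2*a)/((2*a)) = (2*a)*(1/(2*a)) = 1)
64*(B(-4) + 5) = 64*(1 + 5) = 64*6 = 384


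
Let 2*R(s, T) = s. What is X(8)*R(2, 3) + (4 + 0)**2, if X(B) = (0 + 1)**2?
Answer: 17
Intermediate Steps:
R(s, T) = s/2
X(B) = 1 (X(B) = 1**2 = 1)
X(8)*R(2, 3) + (4 + 0)**2 = 1*((1/2)*2) + (4 + 0)**2 = 1*1 + 4**2 = 1 + 16 = 17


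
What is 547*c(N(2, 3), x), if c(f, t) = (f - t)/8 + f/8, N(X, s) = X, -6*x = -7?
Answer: 9299/48 ≈ 193.73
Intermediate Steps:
x = 7/6 (x = -1/6*(-7) = 7/6 ≈ 1.1667)
c(f, t) = -t/8 + f/4 (c(f, t) = (f - t)*(1/8) + f*(1/8) = (-t/8 + f/8) + f/8 = -t/8 + f/4)
547*c(N(2, 3), x) = 547*(-1/8*7/6 + (1/4)*2) = 547*(-7/48 + 1/2) = 547*(17/48) = 9299/48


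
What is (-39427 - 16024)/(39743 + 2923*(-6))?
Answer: -55451/22205 ≈ -2.4972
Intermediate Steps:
(-39427 - 16024)/(39743 + 2923*(-6)) = -55451/(39743 - 17538) = -55451/22205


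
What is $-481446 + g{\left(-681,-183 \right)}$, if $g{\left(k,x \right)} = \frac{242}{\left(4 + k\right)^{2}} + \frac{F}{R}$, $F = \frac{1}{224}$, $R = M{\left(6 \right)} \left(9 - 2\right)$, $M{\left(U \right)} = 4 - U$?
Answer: $- \frac{691991841169241}{1437319744} \approx -4.8145 \cdot 10^{5}$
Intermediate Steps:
$R = -14$ ($R = \left(4 - 6\right) \left(9 - 2\right) = \left(4 - 6\right) 7 = \left(-2\right) 7 = -14$)
$F = \frac{1}{224} \approx 0.0044643$
$g{\left(k,x \right)} = - \frac{1}{3136} + \frac{242}{\left(4 + k\right)^{2}}$ ($g{\left(k,x \right)} = \frac{242}{\left(4 + k\right)^{2}} + \frac{1}{224 \left(-14\right)} = \frac{242}{\left(4 + k\right)^{2}} + \frac{1}{224} \left(- \frac{1}{14}\right) = \frac{242}{\left(4 + k\right)^{2}} - \frac{1}{3136} = - \frac{1}{3136} + \frac{242}{\left(4 + k\right)^{2}}$)
$-481446 + g{\left(-681,-183 \right)} = -481446 - \left(\frac{1}{3136} - \frac{242}{\left(4 - 681\right)^{2}}\right) = -481446 - \left(\frac{1}{3136} - \frac{242}{458329}\right) = -481446 + \left(- \frac{1}{3136} + 242 \cdot \frac{1}{458329}\right) = -481446 + \left(- \frac{1}{3136} + \frac{242}{458329}\right) = -481446 + \frac{300583}{1437319744} = - \frac{691991841169241}{1437319744}$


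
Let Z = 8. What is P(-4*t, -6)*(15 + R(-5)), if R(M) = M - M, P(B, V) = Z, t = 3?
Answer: 120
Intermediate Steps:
P(B, V) = 8
R(M) = 0
P(-4*t, -6)*(15 + R(-5)) = 8*(15 + 0) = 8*15 = 120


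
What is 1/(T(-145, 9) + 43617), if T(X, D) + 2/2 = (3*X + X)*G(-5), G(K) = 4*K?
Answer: 1/55216 ≈ 1.8111e-5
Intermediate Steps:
T(X, D) = -1 - 80*X (T(X, D) = -1 + (3*X + X)*(4*(-5)) = -1 + (4*X)*(-20) = -1 - 80*X)
1/(T(-145, 9) + 43617) = 1/((-1 - 80*(-145)) + 43617) = 1/((-1 + 11600) + 43617) = 1/(11599 + 43617) = 1/55216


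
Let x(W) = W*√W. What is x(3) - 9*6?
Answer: -54 + 3*√3 ≈ -48.804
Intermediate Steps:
x(W) = W^(3/2)
x(3) - 9*6 = 3^(3/2) - 9*6 = 3*√3 - 54 = -54 + 3*√3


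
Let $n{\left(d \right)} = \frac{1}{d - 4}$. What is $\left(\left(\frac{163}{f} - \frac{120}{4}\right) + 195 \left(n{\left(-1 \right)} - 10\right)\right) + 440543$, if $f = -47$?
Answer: $\frac{20610465}{47} \approx 4.3852 \cdot 10^{5}$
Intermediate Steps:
$n{\left(d \right)} = \frac{1}{-4 + d}$
$\left(\left(\frac{163}{f} - \frac{120}{4}\right) + 195 \left(n{\left(-1 \right)} - 10\right)\right) + 440543 = \left(\left(\frac{163}{-47} - \frac{120}{4}\right) + 195 \left(\frac{1}{-4 - 1} - 10\right)\right) + 440543 = \left(\left(163 \left(- \frac{1}{47}\right) - 30\right) + 195 \left(\frac{1}{-5} - 10\right)\right) + 440543 = \left(\left(- \frac{163}{47} - 30\right) + 195 \left(- \frac{1}{5} - 10\right)\right) + 440543 = \left(- \frac{1573}{47} + 195 \left(- \frac{51}{5}\right)\right) + 440543 = \left(- \frac{1573}{47} - 1989\right) + 440543 = - \frac{95056}{47} + 440543 = \frac{20610465}{47}$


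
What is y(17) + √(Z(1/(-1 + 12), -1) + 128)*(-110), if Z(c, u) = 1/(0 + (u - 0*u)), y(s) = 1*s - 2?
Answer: 15 - 110*√127 ≈ -1224.6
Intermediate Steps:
y(s) = -2 + s (y(s) = s - 2 = -2 + s)
Z(c, u) = 1/u (Z(c, u) = 1/(0 + (u - 1*0)) = 1/(0 + (u + 0)) = 1/(0 + u) = 1/u)
y(17) + √(Z(1/(-1 + 12), -1) + 128)*(-110) = (-2 + 17) + √(1/(-1) + 128)*(-110) = 15 + √(-1 + 128)*(-110) = 15 + √127*(-110) = 15 - 110*√127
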